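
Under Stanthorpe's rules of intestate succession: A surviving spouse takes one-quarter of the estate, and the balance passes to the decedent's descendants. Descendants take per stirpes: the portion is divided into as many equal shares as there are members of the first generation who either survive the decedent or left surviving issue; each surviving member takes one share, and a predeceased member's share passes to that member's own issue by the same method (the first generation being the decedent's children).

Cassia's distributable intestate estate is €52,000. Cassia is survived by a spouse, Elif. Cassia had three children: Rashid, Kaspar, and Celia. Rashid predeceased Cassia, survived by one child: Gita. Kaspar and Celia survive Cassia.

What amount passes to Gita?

Elif takes one-quarter of €52,000 = €13,000. The remaining €39,000 passes to the descendants.
The descendants' portion (€39,000) is divided into 3 shares of €13,000: Kaspar and Celia each take €13,000; Rashid's €13,000 share passes to Rashid's issue.
Rashid's share (€13,000) passes entirely to Gita.

Gita receives €13,000.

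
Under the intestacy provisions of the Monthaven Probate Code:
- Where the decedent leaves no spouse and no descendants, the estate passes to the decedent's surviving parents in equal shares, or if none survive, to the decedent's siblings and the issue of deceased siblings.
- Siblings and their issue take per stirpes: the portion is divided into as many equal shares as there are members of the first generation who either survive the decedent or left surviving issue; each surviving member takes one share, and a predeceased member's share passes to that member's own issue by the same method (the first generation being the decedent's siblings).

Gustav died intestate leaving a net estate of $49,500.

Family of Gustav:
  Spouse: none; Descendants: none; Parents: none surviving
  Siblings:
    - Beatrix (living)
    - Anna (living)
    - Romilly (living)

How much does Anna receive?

Anna receives $16,500.

The entire $49,500 passes to the siblings and their issue.
That amount ($49,500) is divided into 3 shares of $16,500: Beatrix, Anna, and Romilly each take $16,500.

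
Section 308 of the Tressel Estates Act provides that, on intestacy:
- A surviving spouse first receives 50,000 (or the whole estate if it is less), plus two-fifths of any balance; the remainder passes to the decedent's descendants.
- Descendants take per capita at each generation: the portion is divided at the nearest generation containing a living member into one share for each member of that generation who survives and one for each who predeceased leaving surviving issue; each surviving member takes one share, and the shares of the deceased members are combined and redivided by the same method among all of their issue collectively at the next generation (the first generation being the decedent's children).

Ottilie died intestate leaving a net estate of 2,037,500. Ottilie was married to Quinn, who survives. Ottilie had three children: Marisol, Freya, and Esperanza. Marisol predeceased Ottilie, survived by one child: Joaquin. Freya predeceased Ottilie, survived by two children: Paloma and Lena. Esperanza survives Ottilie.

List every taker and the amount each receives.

Quinn: 845,000; Joaquin: 265,000; Paloma: 265,000; Lena: 265,000; Esperanza: 397,500

Quinn first takes 50,000, leaving a balance of 1,987,500. Quinn then takes two-fifths of the balance (795,000), for a total of 845,000. The remaining 1,192,500 passes to the descendants.
The descendants' portion (1,192,500) is divided at the children's generation into 3 shares of 397,500. Esperanza takes 397,500. The 2 shares of the deceased (Marisol and Freya) are combined into a pool of 795,000.
That pool (795,000) is divided at the grandchildren's generation equally among Joaquin, Paloma, and Lena: 265,000 each.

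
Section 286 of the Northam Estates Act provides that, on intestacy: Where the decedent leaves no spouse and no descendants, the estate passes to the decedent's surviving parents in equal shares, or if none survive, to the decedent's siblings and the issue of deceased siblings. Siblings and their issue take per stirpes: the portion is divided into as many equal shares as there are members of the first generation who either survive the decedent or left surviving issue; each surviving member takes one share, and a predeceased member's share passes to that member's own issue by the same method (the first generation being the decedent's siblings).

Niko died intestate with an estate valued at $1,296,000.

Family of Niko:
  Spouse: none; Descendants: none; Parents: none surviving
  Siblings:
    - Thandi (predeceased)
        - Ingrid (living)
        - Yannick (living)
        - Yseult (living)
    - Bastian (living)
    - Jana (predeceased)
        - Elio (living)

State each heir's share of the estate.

The entire $1,296,000 passes to the siblings and their issue.
That amount ($1,296,000) is divided into 3 shares of $432,000: Bastian takes $432,000; Thandi's $432,000 share passes to Thandi's issue; Jana's $432,000 share passes to Jana's issue.
Thandi's share ($432,000) is divided into 3 shares of $144,000: Ingrid, Yannick, and Yseult each take $144,000.
Jana's share ($432,000) passes entirely to Elio.

Ingrid: $144,000; Yannick: $144,000; Yseult: $144,000; Bastian: $432,000; Elio: $432,000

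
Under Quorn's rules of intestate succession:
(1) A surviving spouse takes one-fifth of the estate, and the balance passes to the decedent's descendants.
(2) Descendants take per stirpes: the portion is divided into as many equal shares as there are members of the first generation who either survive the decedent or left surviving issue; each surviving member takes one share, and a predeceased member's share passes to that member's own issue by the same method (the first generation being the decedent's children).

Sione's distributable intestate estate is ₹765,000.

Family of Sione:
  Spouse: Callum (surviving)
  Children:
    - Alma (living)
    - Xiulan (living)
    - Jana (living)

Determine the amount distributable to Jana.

Jana receives ₹204,000.

Callum takes one-fifth of ₹765,000 = ₹153,000. The remaining ₹612,000 passes to the descendants.
The descendants' portion (₹612,000) is divided into 3 shares of ₹204,000: Alma, Xiulan, and Jana each take ₹204,000.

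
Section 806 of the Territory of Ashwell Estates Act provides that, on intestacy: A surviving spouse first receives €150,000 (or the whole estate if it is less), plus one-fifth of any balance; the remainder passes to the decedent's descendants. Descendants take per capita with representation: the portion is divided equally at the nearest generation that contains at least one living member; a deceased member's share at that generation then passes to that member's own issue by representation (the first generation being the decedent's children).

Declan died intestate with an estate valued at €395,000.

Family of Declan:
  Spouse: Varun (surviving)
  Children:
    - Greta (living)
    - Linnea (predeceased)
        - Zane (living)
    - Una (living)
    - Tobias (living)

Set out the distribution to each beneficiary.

Varun first takes €150,000, leaving a balance of €245,000. Varun then takes one-fifth of the balance (€49,000), for a total of €199,000. The remaining €196,000 passes to the descendants.
The descendants' portion (€196,000) is divided into 4 shares of €49,000: Greta, Una, and Tobias each take €49,000; Linnea's €49,000 share passes to Linnea's issue.
Linnea's share (€49,000) passes entirely to Zane.

Varun: €199,000; Greta: €49,000; Zane: €49,000; Una: €49,000; Tobias: €49,000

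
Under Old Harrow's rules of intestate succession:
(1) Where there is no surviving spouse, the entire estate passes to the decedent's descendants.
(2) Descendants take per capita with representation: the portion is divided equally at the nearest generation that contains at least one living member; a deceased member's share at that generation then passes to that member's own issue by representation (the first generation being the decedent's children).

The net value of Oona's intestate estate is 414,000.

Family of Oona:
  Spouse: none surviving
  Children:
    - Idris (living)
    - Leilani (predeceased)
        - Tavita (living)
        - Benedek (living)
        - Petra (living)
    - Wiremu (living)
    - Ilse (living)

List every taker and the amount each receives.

Idris: 103,500; Tavita: 34,500; Benedek: 34,500; Petra: 34,500; Wiremu: 103,500; Ilse: 103,500

The entire 414,000 passes to the descendants.
That amount (414,000) is divided into 4 shares of 103,500: Idris, Wiremu, and Ilse each take 103,500; Leilani's 103,500 share passes to Leilani's issue.
Leilani's share (103,500) is divided into 3 shares of 34,500: Tavita, Benedek, and Petra each take 34,500.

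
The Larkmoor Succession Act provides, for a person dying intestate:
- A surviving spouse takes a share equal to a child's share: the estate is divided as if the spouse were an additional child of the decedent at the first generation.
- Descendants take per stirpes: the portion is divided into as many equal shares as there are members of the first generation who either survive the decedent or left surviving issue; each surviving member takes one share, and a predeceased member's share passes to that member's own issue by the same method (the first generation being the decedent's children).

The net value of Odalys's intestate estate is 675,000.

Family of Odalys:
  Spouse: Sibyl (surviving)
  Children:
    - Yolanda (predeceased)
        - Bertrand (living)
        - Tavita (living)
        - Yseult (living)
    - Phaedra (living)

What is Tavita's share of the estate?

The spouse counts as an additional share at the children's level, so there are 3 primary shares of 225,000. Sibyl takes one such share (225,000).
The children's combined portion (450,000) is divided into 2 shares of 225,000: Phaedra takes 225,000; Yolanda's 225,000 share passes to Yolanda's issue.
Yolanda's share (225,000) is divided into 3 shares of 75,000: Bertrand, Tavita, and Yseult each take 75,000.

Tavita receives 75,000.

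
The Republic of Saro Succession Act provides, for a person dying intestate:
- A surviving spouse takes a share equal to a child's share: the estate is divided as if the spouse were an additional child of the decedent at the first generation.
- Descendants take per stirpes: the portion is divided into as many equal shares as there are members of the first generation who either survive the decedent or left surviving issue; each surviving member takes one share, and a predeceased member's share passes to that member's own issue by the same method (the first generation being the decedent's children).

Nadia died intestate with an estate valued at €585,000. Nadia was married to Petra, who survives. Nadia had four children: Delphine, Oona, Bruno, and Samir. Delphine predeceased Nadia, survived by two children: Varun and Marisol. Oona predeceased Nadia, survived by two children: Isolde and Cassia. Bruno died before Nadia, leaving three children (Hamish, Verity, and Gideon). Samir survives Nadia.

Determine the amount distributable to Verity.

The spouse counts as an additional share at the children's level, so there are 5 primary shares of €117,000. Petra takes one such share (€117,000).
The children's combined portion (€468,000) is divided into 4 shares of €117,000: Samir takes €117,000; Delphine's €117,000 share passes to Delphine's issue; Oona's €117,000 share passes to Oona's issue; Bruno's €117,000 share passes to Bruno's issue.
Delphine's share (€117,000) is divided into 2 shares of €58,500: Varun and Marisol each take €58,500.
Oona's share (€117,000) is divided into 2 shares of €58,500: Isolde and Cassia each take €58,500.
Bruno's share (€117,000) is divided into 3 shares of €39,000: Hamish, Verity, and Gideon each take €39,000.

Verity receives €39,000.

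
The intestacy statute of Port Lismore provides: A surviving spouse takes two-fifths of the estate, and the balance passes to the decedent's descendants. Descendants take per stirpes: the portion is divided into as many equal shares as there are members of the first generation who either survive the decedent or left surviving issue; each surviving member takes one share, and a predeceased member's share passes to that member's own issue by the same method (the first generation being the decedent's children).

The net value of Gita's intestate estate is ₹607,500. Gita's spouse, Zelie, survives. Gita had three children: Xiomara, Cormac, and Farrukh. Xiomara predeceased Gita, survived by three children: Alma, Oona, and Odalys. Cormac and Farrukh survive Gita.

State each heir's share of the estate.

Zelie takes two-fifths of ₹607,500 = ₹243,000. The remaining ₹364,500 passes to the descendants.
The descendants' portion (₹364,500) is divided into 3 shares of ₹121,500: Cormac and Farrukh each take ₹121,500; Xiomara's ₹121,500 share passes to Xiomara's issue.
Xiomara's share (₹121,500) is divided into 3 shares of ₹40,500: Alma, Oona, and Odalys each take ₹40,500.

Zelie: ₹243,000; Alma: ₹40,500; Oona: ₹40,500; Odalys: ₹40,500; Cormac: ₹121,500; Farrukh: ₹121,500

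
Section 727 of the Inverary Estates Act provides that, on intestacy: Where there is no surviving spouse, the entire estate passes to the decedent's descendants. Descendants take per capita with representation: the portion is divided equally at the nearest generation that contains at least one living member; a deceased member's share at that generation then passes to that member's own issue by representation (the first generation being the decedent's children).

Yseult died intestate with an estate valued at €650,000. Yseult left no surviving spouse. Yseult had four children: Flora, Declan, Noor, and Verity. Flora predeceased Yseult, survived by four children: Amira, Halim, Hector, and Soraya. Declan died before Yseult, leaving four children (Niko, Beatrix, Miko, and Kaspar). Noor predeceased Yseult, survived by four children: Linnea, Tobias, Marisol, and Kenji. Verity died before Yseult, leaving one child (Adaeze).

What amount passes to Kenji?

The entire €650,000 passes to the descendants.
No child survives, so the initial division is made at the grandchildren's generation.
That amount (€650,000) is divided into 13 shares of €50,000: Amira, Halim, Hector, Soraya, Niko, Beatrix, Miko, Kaspar, Linnea, Tobias, Marisol, Kenji, and Adaeze each take €50,000.

Kenji receives €50,000.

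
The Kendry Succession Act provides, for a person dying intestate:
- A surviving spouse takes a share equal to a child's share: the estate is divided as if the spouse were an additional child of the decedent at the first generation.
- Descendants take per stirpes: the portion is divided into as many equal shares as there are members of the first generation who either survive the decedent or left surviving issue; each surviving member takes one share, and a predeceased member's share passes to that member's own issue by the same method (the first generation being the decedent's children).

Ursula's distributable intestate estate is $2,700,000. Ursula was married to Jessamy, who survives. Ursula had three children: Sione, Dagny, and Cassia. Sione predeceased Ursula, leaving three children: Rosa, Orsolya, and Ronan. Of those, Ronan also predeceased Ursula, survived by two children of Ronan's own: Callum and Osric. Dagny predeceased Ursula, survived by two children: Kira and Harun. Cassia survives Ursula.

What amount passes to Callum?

The spouse counts as an additional share at the children's level, so there are 4 primary shares of $675,000. Jessamy takes one such share ($675,000).
The children's combined portion ($2,025,000) is divided into 3 shares of $675,000: Cassia takes $675,000; Sione's $675,000 share passes to Sione's issue; Dagny's $675,000 share passes to Dagny's issue.
Sione's share ($675,000) is divided into 3 shares of $225,000: Rosa and Orsolya each take $225,000; Ronan's $225,000 share passes to Ronan's issue.
Ronan's share ($225,000) is divided into 2 shares of $112,500: Callum and Osric each take $112,500.
Dagny's share ($675,000) is divided into 2 shares of $337,500: Kira and Harun each take $337,500.

Callum receives $112,500.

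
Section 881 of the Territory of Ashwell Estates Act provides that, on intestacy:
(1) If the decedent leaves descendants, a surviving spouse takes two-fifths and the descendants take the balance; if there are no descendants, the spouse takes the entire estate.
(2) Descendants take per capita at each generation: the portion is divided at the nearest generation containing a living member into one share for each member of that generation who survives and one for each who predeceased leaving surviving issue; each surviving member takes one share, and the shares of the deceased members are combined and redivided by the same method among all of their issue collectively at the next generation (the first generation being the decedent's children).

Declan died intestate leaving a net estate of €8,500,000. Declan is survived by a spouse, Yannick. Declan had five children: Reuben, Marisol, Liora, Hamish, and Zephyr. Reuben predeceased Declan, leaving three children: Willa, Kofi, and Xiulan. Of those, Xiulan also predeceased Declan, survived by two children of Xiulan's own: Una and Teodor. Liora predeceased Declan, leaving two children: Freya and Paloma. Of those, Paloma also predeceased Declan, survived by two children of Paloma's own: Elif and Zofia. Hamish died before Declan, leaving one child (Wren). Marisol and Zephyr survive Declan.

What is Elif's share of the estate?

Yannick takes two-fifths of €8,500,000 = €3,400,000. The remaining €5,100,000 passes to the descendants.
The descendants' portion (€5,100,000) is divided at the children's generation into 5 shares of €1,020,000. Marisol and Zephyr each take €1,020,000. The 3 shares of the deceased (Reuben, Liora, and Hamish) are combined into a pool of €3,060,000.
That pool (€3,060,000) is divided at the grandchildren's generation into 6 shares of €510,000. Willa, Kofi, Freya, and Wren each take €510,000. The 2 shares of the deceased (Xiulan and Paloma) are combined into a pool of €1,020,000.
That pool (€1,020,000) is divided at the great-grandchildren's generation equally among Una, Teodor, Elif, and Zofia: €255,000 each.

Elif receives €255,000.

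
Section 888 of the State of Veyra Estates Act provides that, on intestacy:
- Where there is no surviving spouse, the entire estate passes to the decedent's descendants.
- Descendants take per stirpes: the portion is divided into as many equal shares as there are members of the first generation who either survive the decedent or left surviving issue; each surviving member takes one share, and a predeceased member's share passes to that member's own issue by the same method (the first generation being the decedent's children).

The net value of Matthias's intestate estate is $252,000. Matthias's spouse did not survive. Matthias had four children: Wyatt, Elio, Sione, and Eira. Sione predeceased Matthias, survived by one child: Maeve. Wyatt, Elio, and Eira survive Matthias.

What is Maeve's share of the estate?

Maeve receives $63,000.

The entire $252,000 passes to the descendants.
That amount ($252,000) is divided into 4 shares of $63,000: Wyatt, Elio, and Eira each take $63,000; Sione's $63,000 share passes to Sione's issue.
Sione's share ($63,000) passes entirely to Maeve.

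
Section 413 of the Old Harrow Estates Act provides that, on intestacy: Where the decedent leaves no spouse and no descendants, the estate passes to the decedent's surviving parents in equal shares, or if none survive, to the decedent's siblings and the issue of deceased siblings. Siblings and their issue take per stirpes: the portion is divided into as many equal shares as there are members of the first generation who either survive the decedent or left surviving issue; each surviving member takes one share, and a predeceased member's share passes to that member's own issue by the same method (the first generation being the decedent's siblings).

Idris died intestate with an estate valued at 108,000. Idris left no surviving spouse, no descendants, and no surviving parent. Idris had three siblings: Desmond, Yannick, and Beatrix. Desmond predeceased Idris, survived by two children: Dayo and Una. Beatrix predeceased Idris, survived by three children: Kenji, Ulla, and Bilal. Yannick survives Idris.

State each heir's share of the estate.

The entire 108,000 passes to the siblings and their issue.
That amount (108,000) is divided into 3 shares of 36,000: Yannick takes 36,000; Desmond's 36,000 share passes to Desmond's issue; Beatrix's 36,000 share passes to Beatrix's issue.
Desmond's share (36,000) is divided into 2 shares of 18,000: Dayo and Una each take 18,000.
Beatrix's share (36,000) is divided into 3 shares of 12,000: Kenji, Ulla, and Bilal each take 12,000.

Dayo: 18,000; Una: 18,000; Yannick: 36,000; Kenji: 12,000; Ulla: 12,000; Bilal: 12,000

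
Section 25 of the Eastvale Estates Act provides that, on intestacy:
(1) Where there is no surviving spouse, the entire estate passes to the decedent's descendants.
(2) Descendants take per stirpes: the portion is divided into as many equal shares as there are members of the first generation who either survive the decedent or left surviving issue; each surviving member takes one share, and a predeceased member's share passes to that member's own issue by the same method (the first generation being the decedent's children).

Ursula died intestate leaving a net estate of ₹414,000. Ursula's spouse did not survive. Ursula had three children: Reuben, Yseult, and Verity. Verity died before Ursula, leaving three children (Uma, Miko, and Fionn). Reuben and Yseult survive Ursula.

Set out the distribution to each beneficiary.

Reuben: ₹138,000; Yseult: ₹138,000; Uma: ₹46,000; Miko: ₹46,000; Fionn: ₹46,000

The entire ₹414,000 passes to the descendants.
That amount (₹414,000) is divided into 3 shares of ₹138,000: Reuben and Yseult each take ₹138,000; Verity's ₹138,000 share passes to Verity's issue.
Verity's share (₹138,000) is divided into 3 shares of ₹46,000: Uma, Miko, and Fionn each take ₹46,000.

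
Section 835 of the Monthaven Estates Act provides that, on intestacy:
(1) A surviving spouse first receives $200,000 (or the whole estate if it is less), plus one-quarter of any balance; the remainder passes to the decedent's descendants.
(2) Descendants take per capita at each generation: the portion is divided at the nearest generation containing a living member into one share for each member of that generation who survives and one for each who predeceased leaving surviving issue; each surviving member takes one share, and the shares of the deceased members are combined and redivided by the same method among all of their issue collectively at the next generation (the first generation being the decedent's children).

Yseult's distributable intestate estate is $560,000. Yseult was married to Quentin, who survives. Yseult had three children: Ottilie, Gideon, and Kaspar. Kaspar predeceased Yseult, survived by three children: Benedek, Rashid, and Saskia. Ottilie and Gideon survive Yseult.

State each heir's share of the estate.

Quentin: $290,000; Ottilie: $90,000; Gideon: $90,000; Benedek: $30,000; Rashid: $30,000; Saskia: $30,000

Quentin first takes $200,000, leaving a balance of $360,000. Quentin then takes one-quarter of the balance ($90,000), for a total of $290,000. The remaining $270,000 passes to the descendants.
The descendants' portion ($270,000) is divided at the children's generation into 3 shares of $90,000. Ottilie and Gideon each take $90,000. The remaining share for the deceased Kaspar ($90,000) is carried to the next generation.
That pool ($90,000) is divided at the grandchildren's generation equally among Benedek, Rashid, and Saskia: $30,000 each.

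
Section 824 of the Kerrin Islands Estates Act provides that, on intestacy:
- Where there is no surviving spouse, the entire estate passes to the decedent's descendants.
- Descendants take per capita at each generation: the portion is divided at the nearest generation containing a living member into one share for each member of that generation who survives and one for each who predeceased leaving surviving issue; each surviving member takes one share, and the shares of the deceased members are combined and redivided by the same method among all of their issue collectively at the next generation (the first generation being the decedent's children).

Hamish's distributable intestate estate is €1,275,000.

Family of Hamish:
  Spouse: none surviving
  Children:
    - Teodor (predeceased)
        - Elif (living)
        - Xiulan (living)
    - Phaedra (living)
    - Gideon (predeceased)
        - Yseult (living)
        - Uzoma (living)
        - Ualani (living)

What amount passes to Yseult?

The entire €1,275,000 passes to the descendants.
That amount (€1,275,000) is divided at the children's generation into 3 shares of €425,000. Phaedra takes €425,000. The 2 shares of the deceased (Teodor and Gideon) are combined into a pool of €850,000.
That pool (€850,000) is divided at the grandchildren's generation equally among Elif, Xiulan, Yseult, Uzoma, and Ualani: €170,000 each.

Yseult receives €170,000.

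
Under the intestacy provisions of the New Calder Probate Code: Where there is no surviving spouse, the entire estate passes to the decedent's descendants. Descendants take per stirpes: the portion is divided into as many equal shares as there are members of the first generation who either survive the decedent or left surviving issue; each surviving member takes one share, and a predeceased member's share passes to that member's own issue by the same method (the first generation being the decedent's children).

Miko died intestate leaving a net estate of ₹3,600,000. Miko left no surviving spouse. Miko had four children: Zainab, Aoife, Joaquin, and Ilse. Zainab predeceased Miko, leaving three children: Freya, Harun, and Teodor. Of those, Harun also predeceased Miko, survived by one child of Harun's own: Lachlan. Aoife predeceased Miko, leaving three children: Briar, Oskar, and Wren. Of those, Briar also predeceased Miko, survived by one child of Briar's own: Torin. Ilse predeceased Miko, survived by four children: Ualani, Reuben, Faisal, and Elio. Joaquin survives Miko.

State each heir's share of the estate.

The entire ₹3,600,000 passes to the descendants.
That amount (₹3,600,000) is divided into 4 shares of ₹900,000: Joaquin takes ₹900,000; Zainab's ₹900,000 share passes to Zainab's issue; Aoife's ₹900,000 share passes to Aoife's issue; Ilse's ₹900,000 share passes to Ilse's issue.
Zainab's share (₹900,000) is divided into 3 shares of ₹300,000: Freya and Teodor each take ₹300,000; Harun's ₹300,000 share passes to Harun's issue.
Harun's share (₹300,000) passes entirely to Lachlan.
Aoife's share (₹900,000) is divided into 3 shares of ₹300,000: Oskar and Wren each take ₹300,000; Briar's ₹300,000 share passes to Briar's issue.
Briar's share (₹300,000) passes entirely to Torin.
Ilse's share (₹900,000) is divided into 4 shares of ₹225,000: Ualani, Reuben, Faisal, and Elio each take ₹225,000.

Freya: ₹300,000; Lachlan: ₹300,000; Teodor: ₹300,000; Torin: ₹300,000; Oskar: ₹300,000; Wren: ₹300,000; Joaquin: ₹900,000; Ualani: ₹225,000; Reuben: ₹225,000; Faisal: ₹225,000; Elio: ₹225,000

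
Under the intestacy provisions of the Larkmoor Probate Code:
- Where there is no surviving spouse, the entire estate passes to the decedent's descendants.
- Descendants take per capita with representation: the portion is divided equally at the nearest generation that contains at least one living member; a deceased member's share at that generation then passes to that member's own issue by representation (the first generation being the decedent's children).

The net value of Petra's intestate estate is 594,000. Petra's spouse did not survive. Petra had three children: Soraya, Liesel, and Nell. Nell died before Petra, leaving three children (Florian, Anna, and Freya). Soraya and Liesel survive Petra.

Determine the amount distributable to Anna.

The entire 594,000 passes to the descendants.
That amount (594,000) is divided into 3 shares of 198,000: Soraya and Liesel each take 198,000; Nell's 198,000 share passes to Nell's issue.
Nell's share (198,000) is divided into 3 shares of 66,000: Florian, Anna, and Freya each take 66,000.

Anna receives 66,000.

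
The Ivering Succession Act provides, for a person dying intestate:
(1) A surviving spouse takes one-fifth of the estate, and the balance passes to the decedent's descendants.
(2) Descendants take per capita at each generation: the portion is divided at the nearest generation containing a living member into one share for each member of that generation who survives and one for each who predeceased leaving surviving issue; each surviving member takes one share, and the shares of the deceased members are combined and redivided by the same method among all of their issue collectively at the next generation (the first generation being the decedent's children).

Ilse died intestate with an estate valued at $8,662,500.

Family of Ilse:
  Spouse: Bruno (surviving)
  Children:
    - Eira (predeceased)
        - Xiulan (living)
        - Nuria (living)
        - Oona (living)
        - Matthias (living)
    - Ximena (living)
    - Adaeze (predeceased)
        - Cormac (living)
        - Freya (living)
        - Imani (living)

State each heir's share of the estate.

Bruno: $1,732,500; Xiulan: $660,000; Nuria: $660,000; Oona: $660,000; Matthias: $660,000; Ximena: $2,310,000; Cormac: $660,000; Freya: $660,000; Imani: $660,000

Bruno takes one-fifth of $8,662,500 = $1,732,500. The remaining $6,930,000 passes to the descendants.
The descendants' portion ($6,930,000) is divided at the children's generation into 3 shares of $2,310,000. Ximena takes $2,310,000. The 2 shares of the deceased (Eira and Adaeze) are combined into a pool of $4,620,000.
That pool ($4,620,000) is divided at the grandchildren's generation equally among Xiulan, Nuria, Oona, Matthias, Cormac, Freya, and Imani: $660,000 each.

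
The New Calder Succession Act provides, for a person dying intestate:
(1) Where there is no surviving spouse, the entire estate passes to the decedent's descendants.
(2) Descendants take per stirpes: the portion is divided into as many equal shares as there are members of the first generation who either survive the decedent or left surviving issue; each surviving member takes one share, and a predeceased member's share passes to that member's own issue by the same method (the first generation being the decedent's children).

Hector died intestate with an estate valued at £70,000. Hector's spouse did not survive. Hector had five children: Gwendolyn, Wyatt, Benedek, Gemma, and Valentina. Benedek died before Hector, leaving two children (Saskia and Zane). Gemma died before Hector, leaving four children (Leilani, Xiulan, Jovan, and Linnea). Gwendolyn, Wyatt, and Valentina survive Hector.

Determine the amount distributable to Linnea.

Linnea receives £3,500.

The entire £70,000 passes to the descendants.
That amount (£70,000) is divided into 5 shares of £14,000: Gwendolyn, Wyatt, and Valentina each take £14,000; Benedek's £14,000 share passes to Benedek's issue; Gemma's £14,000 share passes to Gemma's issue.
Benedek's share (£14,000) is divided into 2 shares of £7,000: Saskia and Zane each take £7,000.
Gemma's share (£14,000) is divided into 4 shares of £3,500: Leilani, Xiulan, Jovan, and Linnea each take £3,500.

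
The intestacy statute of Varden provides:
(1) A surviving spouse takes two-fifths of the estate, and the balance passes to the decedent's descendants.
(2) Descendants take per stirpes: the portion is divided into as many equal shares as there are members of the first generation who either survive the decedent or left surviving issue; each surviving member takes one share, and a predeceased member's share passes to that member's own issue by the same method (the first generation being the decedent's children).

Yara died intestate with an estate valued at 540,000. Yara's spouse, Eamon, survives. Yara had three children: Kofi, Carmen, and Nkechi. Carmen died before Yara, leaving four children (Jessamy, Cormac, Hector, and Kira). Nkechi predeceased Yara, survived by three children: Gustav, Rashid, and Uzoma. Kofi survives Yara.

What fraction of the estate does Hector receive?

Hector receives 1/20 of the estate.

Eamon takes two-fifths of 540,000 = 216,000. The remaining 324,000 passes to the descendants.
The descendants' portion (324,000) is divided into 3 shares of 108,000: Kofi takes 108,000; Carmen's 108,000 share passes to Carmen's issue; Nkechi's 108,000 share passes to Nkechi's issue.
Carmen's share (108,000) is divided into 4 shares of 27,000: Jessamy, Cormac, Hector, and Kira each take 27,000.
Nkechi's share (108,000) is divided into 3 shares of 36,000: Gustav, Rashid, and Uzoma each take 36,000.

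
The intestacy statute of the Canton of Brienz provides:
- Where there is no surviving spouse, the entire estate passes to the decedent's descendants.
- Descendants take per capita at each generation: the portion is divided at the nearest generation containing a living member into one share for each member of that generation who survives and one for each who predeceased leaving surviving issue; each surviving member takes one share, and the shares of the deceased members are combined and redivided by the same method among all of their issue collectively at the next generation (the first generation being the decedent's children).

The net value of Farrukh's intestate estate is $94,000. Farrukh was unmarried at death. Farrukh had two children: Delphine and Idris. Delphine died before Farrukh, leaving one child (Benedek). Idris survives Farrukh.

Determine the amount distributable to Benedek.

The entire $94,000 passes to the descendants.
That amount ($94,000) is divided at the children's generation into 2 shares of $47,000. Idris takes $47,000. The remaining share for the deceased Delphine ($47,000) is carried to the next generation.
That pool ($47,000) passes entirely to Benedek, the sole taker at the grandchildren's generation.

Benedek receives $47,000.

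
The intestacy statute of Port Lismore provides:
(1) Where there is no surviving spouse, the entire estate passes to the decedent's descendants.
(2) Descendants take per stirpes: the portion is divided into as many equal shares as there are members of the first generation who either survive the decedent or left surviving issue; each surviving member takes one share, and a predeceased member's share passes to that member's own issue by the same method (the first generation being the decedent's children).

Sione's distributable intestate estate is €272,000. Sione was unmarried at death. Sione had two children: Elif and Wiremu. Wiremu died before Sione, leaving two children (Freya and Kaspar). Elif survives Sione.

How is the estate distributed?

The entire €272,000 passes to the descendants.
That amount (€272,000) is divided into 2 shares of €136,000: Elif takes €136,000; Wiremu's €136,000 share passes to Wiremu's issue.
Wiremu's share (€136,000) is divided into 2 shares of €68,000: Freya and Kaspar each take €68,000.

Elif: €136,000; Freya: €68,000; Kaspar: €68,000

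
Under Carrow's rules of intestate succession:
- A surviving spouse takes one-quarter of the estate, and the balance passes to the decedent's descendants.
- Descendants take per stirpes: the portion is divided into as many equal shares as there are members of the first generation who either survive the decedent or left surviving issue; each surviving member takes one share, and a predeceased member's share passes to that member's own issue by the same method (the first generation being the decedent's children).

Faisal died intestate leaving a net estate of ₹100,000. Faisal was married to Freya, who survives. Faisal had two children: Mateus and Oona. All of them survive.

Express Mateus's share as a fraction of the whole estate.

Mateus receives 3/8 of the estate.

Freya takes one-quarter of ₹100,000 = ₹25,000. The remaining ₹75,000 passes to the descendants.
The descendants' portion (₹75,000) is divided into 2 shares of ₹37,500: Mateus and Oona each take ₹37,500.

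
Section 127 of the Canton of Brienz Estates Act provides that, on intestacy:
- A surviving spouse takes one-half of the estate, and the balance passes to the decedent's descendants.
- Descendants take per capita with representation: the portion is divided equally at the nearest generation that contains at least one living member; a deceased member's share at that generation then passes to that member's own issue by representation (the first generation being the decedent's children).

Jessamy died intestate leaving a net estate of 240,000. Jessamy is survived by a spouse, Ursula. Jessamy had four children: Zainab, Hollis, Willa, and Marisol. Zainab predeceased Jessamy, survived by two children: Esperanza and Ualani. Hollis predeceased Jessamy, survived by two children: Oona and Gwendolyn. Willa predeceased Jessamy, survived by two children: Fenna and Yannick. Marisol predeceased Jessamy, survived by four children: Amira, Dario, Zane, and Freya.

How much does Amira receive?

Amira receives 12,000.

Ursula takes one-half of 240,000 = 120,000. The remaining 120,000 passes to the descendants.
No child survives, so the initial division is made at the grandchildren's generation.
The descendants' portion (120,000) is divided into 10 shares of 12,000: Esperanza, Ualani, Oona, Gwendolyn, Fenna, Yannick, Amira, Dario, Zane, and Freya each take 12,000.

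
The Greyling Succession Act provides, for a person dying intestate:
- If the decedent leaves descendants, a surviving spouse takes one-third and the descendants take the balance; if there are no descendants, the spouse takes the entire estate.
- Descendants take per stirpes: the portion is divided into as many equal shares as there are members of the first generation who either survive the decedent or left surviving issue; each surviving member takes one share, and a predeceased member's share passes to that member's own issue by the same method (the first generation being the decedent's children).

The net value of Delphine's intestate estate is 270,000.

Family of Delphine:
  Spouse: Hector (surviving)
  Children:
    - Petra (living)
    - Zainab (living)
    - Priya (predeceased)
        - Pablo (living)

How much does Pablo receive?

Pablo receives 60,000.

Hector takes one-third of 270,000 = 90,000. The remaining 180,000 passes to the descendants.
The descendants' portion (180,000) is divided into 3 shares of 60,000: Petra and Zainab each take 60,000; Priya's 60,000 share passes to Priya's issue.
Priya's share (60,000) passes entirely to Pablo.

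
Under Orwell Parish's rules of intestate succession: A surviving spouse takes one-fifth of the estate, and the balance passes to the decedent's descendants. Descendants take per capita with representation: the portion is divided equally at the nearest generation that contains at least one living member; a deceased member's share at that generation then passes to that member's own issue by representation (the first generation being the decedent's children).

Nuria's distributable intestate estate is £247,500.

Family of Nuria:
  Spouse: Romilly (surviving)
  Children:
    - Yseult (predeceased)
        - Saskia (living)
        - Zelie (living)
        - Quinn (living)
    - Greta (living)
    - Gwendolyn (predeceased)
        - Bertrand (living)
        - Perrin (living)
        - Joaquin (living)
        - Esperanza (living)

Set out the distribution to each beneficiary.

Romilly: £49,500; Saskia: £22,000; Zelie: £22,000; Quinn: £22,000; Greta: £66,000; Bertrand: £16,500; Perrin: £16,500; Joaquin: £16,500; Esperanza: £16,500

Romilly takes one-fifth of £247,500 = £49,500. The remaining £198,000 passes to the descendants.
The descendants' portion (£198,000) is divided into 3 shares of £66,000: Greta takes £66,000; Yseult's £66,000 share passes to Yseult's issue; Gwendolyn's £66,000 share passes to Gwendolyn's issue.
Yseult's share (£66,000) is divided into 3 shares of £22,000: Saskia, Zelie, and Quinn each take £22,000.
Gwendolyn's share (£66,000) is divided into 4 shares of £16,500: Bertrand, Perrin, Joaquin, and Esperanza each take £16,500.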